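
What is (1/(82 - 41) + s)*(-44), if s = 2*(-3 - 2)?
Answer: 17996/41 ≈ 438.93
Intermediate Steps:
s = -10 (s = 2*(-5) = -10)
(1/(82 - 41) + s)*(-44) = (1/(82 - 41) - 10)*(-44) = (1/41 - 10)*(-44) = -409/41*(-44) = 17996/41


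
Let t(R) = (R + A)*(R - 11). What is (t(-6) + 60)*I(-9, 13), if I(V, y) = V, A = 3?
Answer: -999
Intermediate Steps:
t(R) = (-11 + R)*(3 + R) (t(R) = (R + 3)*(R - 11) = (3 + R)*(-11 + R) = (-11 + R)*(3 + R))
(t(-6) + 60)*I(-9, 13) = ((-33 + (-6)² - 8*(-6)) + 60)*(-9) = ((-33 + 36 + 48) + 60)*(-9) = (51 + 60)*(-9) = 111*(-9) = -999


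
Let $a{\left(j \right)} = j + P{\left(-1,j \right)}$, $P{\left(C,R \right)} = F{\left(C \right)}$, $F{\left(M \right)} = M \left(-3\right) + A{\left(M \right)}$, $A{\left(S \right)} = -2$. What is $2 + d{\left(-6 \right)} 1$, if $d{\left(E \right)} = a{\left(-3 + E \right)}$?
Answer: $-6$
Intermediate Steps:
$F{\left(M \right)} = -2 - 3 M$ ($F{\left(M \right)} = M \left(-3\right) - 2 = - 3 M - 2 = -2 - 3 M$)
$P{\left(C,R \right)} = -2 - 3 C$
$a{\left(j \right)} = 1 + j$ ($a{\left(j \right)} = j - -1 = j + \left(-2 + 3\right) = j + 1 = 1 + j$)
$d{\left(E \right)} = -2 + E$ ($d{\left(E \right)} = 1 + \left(-3 + E\right) = -2 + E$)
$2 + d{\left(-6 \right)} 1 = 2 + \left(-2 - 6\right) 1 = 2 - 8 = -6$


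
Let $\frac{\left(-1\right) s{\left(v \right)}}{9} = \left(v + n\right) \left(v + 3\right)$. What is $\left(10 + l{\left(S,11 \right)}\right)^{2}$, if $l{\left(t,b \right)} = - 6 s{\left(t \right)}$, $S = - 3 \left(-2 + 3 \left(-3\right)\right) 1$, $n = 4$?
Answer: $5175075844$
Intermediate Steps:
$s{\left(v \right)} = - 9 \left(3 + v\right) \left(4 + v\right)$ ($s{\left(v \right)} = - 9 \left(v + 4\right) \left(v + 3\right) = - 9 \left(4 + v\right) \left(3 + v\right) = - 9 \left(3 + v\right) \left(4 + v\right)$)
$S = 33$ ($S = - 3 \left(-2 - 9\right) 1 = \left(-3\right) \left(-11\right) 1 = 33 \cdot 1 = 33$)
$l{\left(t,b \right)} = 648 + 54 t^{2} + 378 t$ ($l{\left(t,b \right)} = - 6 \left(-108 - 63 t - 9 t^{2}\right) = 648 + 54 t^{2} + 378 t$)
$\left(10 + l{\left(S,11 \right)}\right)^{2} = \left(10 + \left(648 + 54 \cdot 33^{2} + 378 \cdot 33\right)\right)^{2} = \left(10 + \left(648 + 54 \cdot 1089 + 12474\right)\right)^{2} = \left(10 + \left(648 + 58806 + 12474\right)\right)^{2} = \left(10 + 71928\right)^{2} = 71938^{2} = 5175075844$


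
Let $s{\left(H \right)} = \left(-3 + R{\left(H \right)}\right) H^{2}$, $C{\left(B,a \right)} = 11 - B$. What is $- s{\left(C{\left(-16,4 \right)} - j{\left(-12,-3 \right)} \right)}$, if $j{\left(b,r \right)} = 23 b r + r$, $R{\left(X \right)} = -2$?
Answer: $3184020$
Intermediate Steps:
$j{\left(b,r \right)} = r + 23 b r$ ($j{\left(b,r \right)} = 23 b r + r = r + 23 b r$)
$s{\left(H \right)} = - 5 H^{2}$ ($s{\left(H \right)} = \left(-3 - 2\right) H^{2} = - 5 H^{2}$)
$- s{\left(C{\left(-16,4 \right)} - j{\left(-12,-3 \right)} \right)} = - \left(-5\right) \left(\left(11 - -16\right) - - 3 \left(1 + 23 \left(-12\right)\right)\right)^{2} = - \left(-5\right) \left(\left(11 + 16\right) - - 3 \left(1 - 276\right)\right)^{2} = - \left(-5\right) \left(27 - \left(-3\right) \left(-275\right)\right)^{2} = - \left(-5\right) \left(27 - 825\right)^{2} = - \left(-5\right) \left(-798\right)^{2} = - \left(-5\right) 636804 = \left(-1\right) \left(-3184020\right) = 3184020$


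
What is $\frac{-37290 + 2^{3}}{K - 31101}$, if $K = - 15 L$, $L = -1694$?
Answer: $\frac{5326}{813} \approx 6.551$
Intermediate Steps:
$K = 25410$ ($K = \left(-15\right) \left(-1694\right) = 25410$)
$\frac{-37290 + 2^{3}}{K - 31101} = \frac{-37290 + 2^{3}}{25410 - 31101} = \frac{-37290 + 8}{-5691} = \left(-37282\right) \left(- \frac{1}{5691}\right) = \frac{5326}{813}$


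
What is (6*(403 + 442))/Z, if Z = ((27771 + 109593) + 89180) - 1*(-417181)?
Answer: 338/42915 ≈ 0.0078760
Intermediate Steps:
Z = 643725 (Z = (137364 + 89180) + 417181 = 226544 + 417181 = 643725)
(6*(403 + 442))/Z = (6*(403 + 442))/643725 = (6*845)*(1/643725) = 5070*(1/643725) = 338/42915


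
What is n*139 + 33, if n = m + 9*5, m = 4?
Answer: 6844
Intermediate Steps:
n = 49 (n = 4 + 9*5 = 4 + 45 = 49)
n*139 + 33 = 49*139 + 33 = 6811 + 33 = 6844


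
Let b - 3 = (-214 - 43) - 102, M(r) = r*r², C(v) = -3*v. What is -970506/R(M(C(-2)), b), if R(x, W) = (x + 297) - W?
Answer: -970506/869 ≈ -1116.8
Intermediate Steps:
M(r) = r³
b = -356 (b = 3 + ((-214 - 43) - 102) = 3 + (-257 - 102) = 3 - 359 = -356)
R(x, W) = 297 + x - W (R(x, W) = (297 + x) - W = 297 + x - W)
-970506/R(M(C(-2)), b) = -970506/(297 + (-3*(-2))³ - 1*(-356)) = -970506/(297 + 6³ + 356) = -970506/(297 + 216 + 356) = -970506/869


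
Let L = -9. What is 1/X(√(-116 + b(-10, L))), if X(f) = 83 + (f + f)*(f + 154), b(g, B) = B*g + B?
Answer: -I/(-13*I + 308*√35) ≈ 3.9152e-6 - 0.00054877*I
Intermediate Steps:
b(g, B) = B + B*g
X(f) = 83 + 2*f*(154 + f) (X(f) = 83 + (2*f)*(154 + f) = 83 + 2*f*(154 + f))
1/X(√(-116 + b(-10, L))) = 1/(83 + 2*(√(-116 - 9*(1 - 10)))² + 308*√(-116 - 9*(1 - 10))) = 1/(83 + 2*(√(-116 - 9*(-9)))² + 308*√(-116 - 9*(-9))) = 1/(83 + 2*(√(-116 + 81))² + 308*√(-116 + 81)) = 1/(83 + 2*(√(-35))² + 308*√(-35)) = 1/(83 + 2*(I*√35)² + 308*(I*√35)) = 1/(83 + 2*(-35) + 308*I*√35) = 1/(83 - 70 + 308*I*√35) = 1/(13 + 308*I*√35)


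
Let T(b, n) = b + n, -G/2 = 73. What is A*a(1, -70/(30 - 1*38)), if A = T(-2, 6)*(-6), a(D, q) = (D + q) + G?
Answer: 3270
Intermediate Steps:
G = -146 (G = -2*73 = -146)
a(D, q) = -146 + D + q (a(D, q) = (D + q) - 146 = -146 + D + q)
A = -24 (A = (-2 + 6)*(-6) = 4*(-6) = -24)
A*a(1, -70/(30 - 1*38)) = -24*(-146 + 1 - 70/(30 - 1*38)) = -24*(-146 + 1 - 70/(30 - 38)) = -24*(-146 + 1 - 70/(-8)) = -24*(-146 + 1 - 70*(-⅛)) = -24*(-146 + 1 + 35/4) = -24*(-545/4) = 3270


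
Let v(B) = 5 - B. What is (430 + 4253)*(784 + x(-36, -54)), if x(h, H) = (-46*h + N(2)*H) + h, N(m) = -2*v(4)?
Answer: 11763696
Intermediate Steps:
N(m) = -2 (N(m) = -2*(5 - 1*4) = -2*(5 - 4) = -2*1 = -2)
x(h, H) = -45*h - 2*H (x(h, H) = (-46*h - 2*H) + h = -45*h - 2*H)
(430 + 4253)*(784 + x(-36, -54)) = (430 + 4253)*(784 + (-45*(-36) - 2*(-54))) = 4683*(784 + (1620 + 108)) = 4683*(784 + 1728) = 4683*2512 = 11763696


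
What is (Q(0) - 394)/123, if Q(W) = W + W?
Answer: -394/123 ≈ -3.2033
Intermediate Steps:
Q(W) = 2*W
(Q(0) - 394)/123 = (2*0 - 394)/123 = (0 - 394)*(1/123) = -394*1/123 = -394/123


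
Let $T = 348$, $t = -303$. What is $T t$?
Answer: $-105444$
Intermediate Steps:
$T t = 348 \left(-303\right) = -105444$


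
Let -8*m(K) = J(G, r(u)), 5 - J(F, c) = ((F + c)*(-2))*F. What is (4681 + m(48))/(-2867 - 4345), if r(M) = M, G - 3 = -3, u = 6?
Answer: -12481/19232 ≈ -0.64897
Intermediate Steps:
G = 0 (G = 3 - 3 = 0)
J(F, c) = 5 - F*(-2*F - 2*c) (J(F, c) = 5 - (F + c)*(-2)*F = 5 - (-2*F - 2*c)*F = 5 - F*(-2*F - 2*c))
m(K) = -5/8 (m(K) = -(5 + 2*0**2 + 2*0*6)/8 = -(5 + 2*0 + 0)/8 = -(5 + 0 + 0)/8 = -1/8*5 = -5/8)
(4681 + m(48))/(-2867 - 4345) = (4681 - 5/8)/(-2867 - 4345) = (37443/8)/(-7212) = (37443/8)*(-1/7212) = -12481/19232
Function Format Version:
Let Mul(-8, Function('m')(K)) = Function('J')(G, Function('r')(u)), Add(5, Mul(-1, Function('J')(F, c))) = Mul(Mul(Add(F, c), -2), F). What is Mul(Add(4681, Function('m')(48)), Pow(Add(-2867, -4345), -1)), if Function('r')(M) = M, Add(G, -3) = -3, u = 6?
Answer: Rational(-12481, 19232) ≈ -0.64897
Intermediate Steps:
G = 0 (G = Add(3, -3) = 0)
Function('J')(F, c) = Add(5, Mul(-1, F, Add(Mul(-2, F), Mul(-2, c)))) (Function('J')(F, c) = Add(5, Mul(-1, Mul(Mul(Add(F, c), -2), F))) = Add(5, Mul(-1, Mul(Add(Mul(-2, F), Mul(-2, c)), F))) = Add(5, Mul(-1, Mul(F, Add(Mul(-2, F), Mul(-2, c))))) = Add(5, Mul(-1, F, Add(Mul(-2, F), Mul(-2, c)))))
Function('m')(K) = Rational(-5, 8) (Function('m')(K) = Mul(Rational(-1, 8), Add(5, Mul(2, Pow(0, 2)), Mul(2, 0, 6))) = Mul(Rational(-1, 8), Add(5, Mul(2, 0), 0)) = Mul(Rational(-1, 8), Add(5, 0, 0)) = Mul(Rational(-1, 8), 5) = Rational(-5, 8))
Mul(Add(4681, Function('m')(48)), Pow(Add(-2867, -4345), -1)) = Mul(Add(4681, Rational(-5, 8)), Pow(Add(-2867, -4345), -1)) = Mul(Rational(37443, 8), Pow(-7212, -1)) = Mul(Rational(37443, 8), Rational(-1, 7212)) = Rational(-12481, 19232)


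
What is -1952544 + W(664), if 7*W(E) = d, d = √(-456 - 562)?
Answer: -1952544 + I*√1018/7 ≈ -1.9525e+6 + 4.558*I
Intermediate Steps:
d = I*√1018 (d = √(-1018) = I*√1018 ≈ 31.906*I)
W(E) = I*√1018/7 (W(E) = (I*√1018)/7 = I*√1018/7)
-1952544 + W(664) = -1952544 + I*√1018/7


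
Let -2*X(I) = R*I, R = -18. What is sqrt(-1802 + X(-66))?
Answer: 2*I*sqrt(599) ≈ 48.949*I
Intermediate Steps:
X(I) = 9*I (X(I) = -(-9)*I = 9*I)
sqrt(-1802 + X(-66)) = sqrt(-1802 + 9*(-66)) = sqrt(-1802 - 594) = sqrt(-2396) = 2*I*sqrt(599)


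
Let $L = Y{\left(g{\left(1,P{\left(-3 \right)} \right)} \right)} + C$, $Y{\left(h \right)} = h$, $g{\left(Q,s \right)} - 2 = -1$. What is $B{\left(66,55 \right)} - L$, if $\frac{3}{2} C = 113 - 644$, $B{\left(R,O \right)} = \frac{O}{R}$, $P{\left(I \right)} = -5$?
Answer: $\frac{2123}{6} \approx 353.83$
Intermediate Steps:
$g{\left(Q,s \right)} = 1$ ($g{\left(Q,s \right)} = 2 - 1 = 1$)
$C = -354$ ($C = \frac{2 \left(113 - 644\right)}{3} = \frac{2}{3} \left(-531\right) = -354$)
$L = -353$ ($L = 1 - 354 = -353$)
$B{\left(66,55 \right)} - L = \frac{55}{66} - -353 = 55 \cdot \frac{1}{66} + 353 = \frac{5}{6} + 353 = \frac{2123}{6}$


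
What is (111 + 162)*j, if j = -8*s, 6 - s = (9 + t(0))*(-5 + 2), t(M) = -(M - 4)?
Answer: -98280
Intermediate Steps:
t(M) = 4 - M (t(M) = -(-4 + M) = 4 - M)
s = 45 (s = 6 - (9 + (4 - 1*0))*(-5 + 2) = 6 - (9 + (4 + 0))*(-3) = 6 - (9 + 4)*(-3) = 6 - 13*(-3) = 6 - 1*(-39) = 6 + 39 = 45)
j = -360 (j = -8*45 = -360)
(111 + 162)*j = (111 + 162)*(-360) = 273*(-360) = -98280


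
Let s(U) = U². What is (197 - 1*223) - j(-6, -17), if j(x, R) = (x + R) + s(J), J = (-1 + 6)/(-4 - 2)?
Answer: -133/36 ≈ -3.6944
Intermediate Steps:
J = -⅚ (J = 5/(-6) = 5*(-⅙) = -⅚ ≈ -0.83333)
j(x, R) = 25/36 + R + x (j(x, R) = (x + R) + (-⅚)² = (R + x) + 25/36 = 25/36 + R + x)
(197 - 1*223) - j(-6, -17) = (197 - 1*223) - (25/36 - 17 - 6) = (197 - 223) - 1*(-803/36) = -26 + 803/36 = -133/36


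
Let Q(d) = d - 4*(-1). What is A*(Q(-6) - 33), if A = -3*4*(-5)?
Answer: -2100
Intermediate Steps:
A = 60 (A = -12*(-5) = 60)
Q(d) = 4 + d (Q(d) = d + 4 = 4 + d)
A*(Q(-6) - 33) = 60*((4 - 6) - 33) = 60*(-2 - 33) = 60*(-35) = -2100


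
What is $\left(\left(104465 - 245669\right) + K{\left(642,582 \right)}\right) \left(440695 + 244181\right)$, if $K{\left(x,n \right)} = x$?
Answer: $-96267540312$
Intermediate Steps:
$\left(\left(104465 - 245669\right) + K{\left(642,582 \right)}\right) \left(440695 + 244181\right) = \left(\left(104465 - 245669\right) + 642\right) \left(440695 + 244181\right) = \left(\left(104465 - 245669\right) + 642\right) 684876 = \left(-141204 + 642\right) 684876 = \left(-140562\right) 684876 = -96267540312$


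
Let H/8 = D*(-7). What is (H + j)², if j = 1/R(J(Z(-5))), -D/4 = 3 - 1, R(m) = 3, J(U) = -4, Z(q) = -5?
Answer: 1809025/9 ≈ 2.0100e+5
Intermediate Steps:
D = -8 (D = -4*(3 - 1) = -4*2 = -8)
j = ⅓ (j = 1/3 = ⅓ ≈ 0.33333)
H = 448 (H = 8*(-8*(-7)) = 8*56 = 448)
(H + j)² = (448 + ⅓)² = (1345/3)² = 1809025/9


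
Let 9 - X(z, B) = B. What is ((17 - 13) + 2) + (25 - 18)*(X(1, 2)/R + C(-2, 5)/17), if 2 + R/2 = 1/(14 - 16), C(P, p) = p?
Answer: -148/85 ≈ -1.7412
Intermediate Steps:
X(z, B) = 9 - B
R = -5 (R = -4 + 2/(14 - 16) = -4 + 2/(-2) = -4 + 2*(-1/2) = -4 - 1 = -5)
((17 - 13) + 2) + (25 - 18)*(X(1, 2)/R + C(-2, 5)/17) = ((17 - 13) + 2) + (25 - 18)*((9 - 1*2)/(-5) + 5/17) = (4 + 2) + 7*((9 - 2)*(-1/5) + 5*(1/17)) = 6 + 7*(7*(-1/5) + 5/17) = 6 + 7*(-7/5 + 5/17) = 6 + 7*(-94/85) = 6 - 658/85 = -148/85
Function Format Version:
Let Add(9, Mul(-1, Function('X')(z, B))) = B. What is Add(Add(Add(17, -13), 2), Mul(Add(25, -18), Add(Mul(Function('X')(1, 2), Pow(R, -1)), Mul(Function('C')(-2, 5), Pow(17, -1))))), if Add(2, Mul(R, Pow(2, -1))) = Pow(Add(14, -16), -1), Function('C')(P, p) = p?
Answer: Rational(-148, 85) ≈ -1.7412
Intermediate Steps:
Function('X')(z, B) = Add(9, Mul(-1, B))
R = -5 (R = Add(-4, Mul(2, Pow(Add(14, -16), -1))) = Add(-4, Mul(2, Pow(-2, -1))) = Add(-4, Mul(2, Rational(-1, 2))) = Add(-4, -1) = -5)
Add(Add(Add(17, -13), 2), Mul(Add(25, -18), Add(Mul(Function('X')(1, 2), Pow(R, -1)), Mul(Function('C')(-2, 5), Pow(17, -1))))) = Add(Add(Add(17, -13), 2), Mul(Add(25, -18), Add(Mul(Add(9, Mul(-1, 2)), Pow(-5, -1)), Mul(5, Pow(17, -1))))) = Add(Add(4, 2), Mul(7, Add(Mul(Add(9, -2), Rational(-1, 5)), Mul(5, Rational(1, 17))))) = Add(6, Mul(7, Add(Mul(7, Rational(-1, 5)), Rational(5, 17)))) = Add(6, Mul(7, Add(Rational(-7, 5), Rational(5, 17)))) = Add(6, Mul(7, Rational(-94, 85))) = Add(6, Rational(-658, 85)) = Rational(-148, 85)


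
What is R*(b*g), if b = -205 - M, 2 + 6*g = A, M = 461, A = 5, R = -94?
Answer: 31302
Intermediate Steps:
g = 1/2 (g = -1/3 + (1/6)*5 = -1/3 + 5/6 = 1/2 ≈ 0.50000)
b = -666 (b = -205 - 1*461 = -205 - 461 = -666)
R*(b*g) = -(-62604)/2 = -94*(-333) = 31302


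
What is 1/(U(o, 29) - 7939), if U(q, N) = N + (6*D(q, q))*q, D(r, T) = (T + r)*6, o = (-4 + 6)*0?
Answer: -1/7910 ≈ -0.00012642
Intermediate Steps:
o = 0 (o = 2*0 = 0)
D(r, T) = 6*T + 6*r
U(q, N) = N + 72*q**2 (U(q, N) = N + (6*(6*q + 6*q))*q = N + (6*(12*q))*q = N + (72*q)*q = N + 72*q**2)
1/(U(o, 29) - 7939) = 1/((29 + 72*0**2) - 7939) = 1/((29 + 72*0) - 7939) = 1/((29 + 0) - 7939) = 1/(29 - 7939) = 1/(-7910) = -1/7910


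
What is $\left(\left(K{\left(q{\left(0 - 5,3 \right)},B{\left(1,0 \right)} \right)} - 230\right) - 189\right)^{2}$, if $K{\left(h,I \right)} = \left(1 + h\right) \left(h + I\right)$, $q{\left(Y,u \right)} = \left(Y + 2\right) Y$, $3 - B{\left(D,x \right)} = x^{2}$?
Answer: $17161$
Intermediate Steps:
$B{\left(D,x \right)} = 3 - x^{2}$
$q{\left(Y,u \right)} = Y \left(2 + Y\right)$ ($q{\left(Y,u \right)} = \left(2 + Y\right) Y = Y \left(2 + Y\right)$)
$K{\left(h,I \right)} = \left(1 + h\right) \left(I + h\right)$
$\left(\left(K{\left(q{\left(0 - 5,3 \right)},B{\left(1,0 \right)} \right)} - 230\right) - 189\right)^{2} = \left(\left(\left(\left(3 - 0^{2}\right) + \left(0 - 5\right) \left(2 + \left(0 - 5\right)\right) + \left(\left(0 - 5\right) \left(2 + \left(0 - 5\right)\right)\right)^{2} + \left(3 - 0^{2}\right) \left(0 - 5\right) \left(2 + \left(0 - 5\right)\right)\right) - 230\right) - 189\right)^{2} = \left(\left(\left(\left(3 - 0\right) - 5 \left(2 - 5\right) + \left(- 5 \left(2 - 5\right)\right)^{2} + \left(3 - 0\right) \left(- 5 \left(2 - 5\right)\right)\right) - 230\right) - 189\right)^{2} = \left(\left(\left(\left(3 + 0\right) - -15 + \left(\left(-5\right) \left(-3\right)\right)^{2} + \left(3 + 0\right) \left(\left(-5\right) \left(-3\right)\right)\right) - 230\right) - 189\right)^{2} = \left(\left(\left(3 + 15 + 15^{2} + 3 \cdot 15\right) - 230\right) - 189\right)^{2} = \left(\left(\left(3 + 15 + 225 + 45\right) - 230\right) - 189\right)^{2} = \left(\left(288 - 230\right) - 189\right)^{2} = \left(58 - 189\right)^{2} = \left(-131\right)^{2} = 17161$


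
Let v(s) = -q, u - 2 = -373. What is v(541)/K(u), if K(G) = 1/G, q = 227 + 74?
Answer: 111671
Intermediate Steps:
u = -371 (u = 2 - 373 = -371)
q = 301
v(s) = -301 (v(s) = -1*301 = -301)
v(541)/K(u) = -301/(1/(-371)) = -301/(-1/371) = -301*(-371) = 111671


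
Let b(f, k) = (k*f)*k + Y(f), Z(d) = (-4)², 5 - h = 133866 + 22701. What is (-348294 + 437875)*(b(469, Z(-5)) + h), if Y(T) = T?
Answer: -3227513849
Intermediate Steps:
h = -156562 (h = 5 - (133866 + 22701) = 5 - 1*156567 = 5 - 156567 = -156562)
Z(d) = 16
b(f, k) = f + f*k² (b(f, k) = (k*f)*k + f = (f*k)*k + f = f*k² + f = f + f*k²)
(-348294 + 437875)*(b(469, Z(-5)) + h) = (-348294 + 437875)*(469*(1 + 16²) - 156562) = 89581*(469*(1 + 256) - 156562) = 89581*(469*257 - 156562) = 89581*(120533 - 156562) = 89581*(-36029) = -3227513849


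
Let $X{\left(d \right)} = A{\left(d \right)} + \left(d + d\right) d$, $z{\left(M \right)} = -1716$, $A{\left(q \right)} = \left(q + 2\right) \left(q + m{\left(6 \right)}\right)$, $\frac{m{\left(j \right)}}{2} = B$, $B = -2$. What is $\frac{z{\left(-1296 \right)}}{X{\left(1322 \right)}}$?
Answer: $- \frac{13}{39700} \approx -0.00032746$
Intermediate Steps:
$m{\left(j \right)} = -4$ ($m{\left(j \right)} = 2 \left(-2\right) = -4$)
$A{\left(q \right)} = \left(-4 + q\right) \left(2 + q\right)$ ($A{\left(q \right)} = \left(q + 2\right) \left(q - 4\right) = \left(2 + q\right) \left(-4 + q\right) = \left(-4 + q\right) \left(2 + q\right)$)
$X{\left(d \right)} = -8 - 2 d + 3 d^{2}$ ($X{\left(d \right)} = \left(-8 + d^{2} - 2 d\right) + \left(d + d\right) d = \left(-8 + d^{2} - 2 d\right) + 2 d d = \left(-8 + d^{2} - 2 d\right) + 2 d^{2} = -8 - 2 d + 3 d^{2}$)
$\frac{z{\left(-1296 \right)}}{X{\left(1322 \right)}} = - \frac{1716}{-8 - 2644 + 3 \cdot 1322^{2}} = - \frac{1716}{-8 - 2644 + 3 \cdot 1747684} = - \frac{1716}{-8 - 2644 + 5243052} = - \frac{1716}{5240400} = \left(-1716\right) \frac{1}{5240400} = - \frac{13}{39700}$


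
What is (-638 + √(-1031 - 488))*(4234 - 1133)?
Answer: -1978438 + 21707*I*√31 ≈ -1.9784e+6 + 1.2086e+5*I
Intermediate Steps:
(-638 + √(-1031 - 488))*(4234 - 1133) = (-638 + √(-1519))*3101 = (-638 + 7*I*√31)*3101 = -1978438 + 21707*I*√31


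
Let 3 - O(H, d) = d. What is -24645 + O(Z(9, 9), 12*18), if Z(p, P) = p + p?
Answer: -24858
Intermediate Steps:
Z(p, P) = 2*p
O(H, d) = 3 - d
-24645 + O(Z(9, 9), 12*18) = -24645 + (3 - 12*18) = -24645 + (3 - 1*216) = -24645 + (3 - 216) = -24645 - 213 = -24858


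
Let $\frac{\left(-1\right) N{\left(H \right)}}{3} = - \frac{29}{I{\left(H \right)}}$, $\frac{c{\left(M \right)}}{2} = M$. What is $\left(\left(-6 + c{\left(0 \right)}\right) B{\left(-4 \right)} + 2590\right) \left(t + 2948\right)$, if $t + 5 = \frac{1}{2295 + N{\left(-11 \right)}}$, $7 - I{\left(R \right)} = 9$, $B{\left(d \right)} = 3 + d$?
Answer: $\frac{34403051276}{4503} \approx 7.64 \cdot 10^{6}$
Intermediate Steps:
$c{\left(M \right)} = 2 M$
$I{\left(R \right)} = -2$ ($I{\left(R \right)} = 7 - 9 = -2$)
$N{\left(H \right)} = - \frac{87}{2}$ ($N{\left(H \right)} = - 3 \left(- \frac{29}{-2}\right) = - 3 \left(\left(-29\right) \left(- \frac{1}{2}\right)\right) = \left(-3\right) \frac{29}{2} = - \frac{87}{2}$)
$t = - \frac{22513}{4503}$ ($t = -5 + \frac{1}{2295 - \frac{87}{2}} = -5 + \frac{1}{\frac{4503}{2}} = -5 + \frac{2}{4503} = - \frac{22513}{4503} \approx -4.9996$)
$\left(\left(-6 + c{\left(0 \right)}\right) B{\left(-4 \right)} + 2590\right) \left(t + 2948\right) = \left(\left(-6 + 2 \cdot 0\right) \left(3 - 4\right) + 2590\right) \left(- \frac{22513}{4503} + 2948\right) = \left(\left(-6 + 0\right) \left(-1\right) + 2590\right) \frac{13252331}{4503} = \left(\left(-6\right) \left(-1\right) + 2590\right) \frac{13252331}{4503} = \left(6 + 2590\right) \frac{13252331}{4503} = 2596 \cdot \frac{13252331}{4503} = \frac{34403051276}{4503}$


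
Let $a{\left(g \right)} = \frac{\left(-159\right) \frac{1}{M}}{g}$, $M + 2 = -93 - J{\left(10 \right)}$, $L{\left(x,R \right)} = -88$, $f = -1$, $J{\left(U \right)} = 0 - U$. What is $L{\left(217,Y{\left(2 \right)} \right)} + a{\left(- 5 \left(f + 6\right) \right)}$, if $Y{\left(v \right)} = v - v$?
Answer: $- \frac{187159}{2125} \approx -88.075$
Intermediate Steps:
$J{\left(U \right)} = - U$
$Y{\left(v \right)} = 0$
$M = -85$ ($M = -2 - \left(93 - 10\right) = -2 - 83 = -85$)
$a{\left(g \right)} = \frac{159}{85 g}$ ($a{\left(g \right)} = \frac{\left(-159\right) \frac{1}{-85}}{g} = \frac{\left(-159\right) \left(- \frac{1}{85}\right)}{g} = \frac{159}{85 g}$)
$L{\left(217,Y{\left(2 \right)} \right)} + a{\left(- 5 \left(f + 6\right) \right)} = -88 + \frac{159}{85 \left(- 5 \left(-1 + 6\right)\right)} = -88 + \frac{159}{85 \left(\left(-5\right) 5\right)} = -88 + \frac{159}{85 \left(-25\right)} = -88 + \frac{159}{85} \left(- \frac{1}{25}\right) = -88 - \frac{159}{2125} = - \frac{187159}{2125}$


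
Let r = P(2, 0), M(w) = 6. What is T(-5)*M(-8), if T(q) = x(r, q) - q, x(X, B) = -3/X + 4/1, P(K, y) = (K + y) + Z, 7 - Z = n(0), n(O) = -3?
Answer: 105/2 ≈ 52.500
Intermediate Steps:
Z = 10 (Z = 7 - 1*(-3) = 7 + 3 = 10)
P(K, y) = 10 + K + y (P(K, y) = (K + y) + 10 = 10 + K + y)
r = 12 (r = 10 + 2 + 0 = 12)
x(X, B) = 4 - 3/X (x(X, B) = -3/X + 4*1 = -3/X + 4 = 4 - 3/X)
T(q) = 15/4 - q (T(q) = (4 - 3/12) - q = (4 - 3*1/12) - q = (4 - 1/4) - q = 15/4 - q)
T(-5)*M(-8) = (15/4 - 1*(-5))*6 = (15/4 + 5)*6 = (35/4)*6 = 105/2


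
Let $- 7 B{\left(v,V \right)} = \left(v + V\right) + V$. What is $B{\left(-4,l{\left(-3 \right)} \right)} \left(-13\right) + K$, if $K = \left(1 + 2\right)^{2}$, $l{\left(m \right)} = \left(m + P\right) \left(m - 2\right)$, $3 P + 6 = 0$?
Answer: $\frac{661}{7} \approx 94.429$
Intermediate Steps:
$P = -2$ ($P = -2 + \frac{1}{3} \cdot 0 = -2 + 0 = -2$)
$l{\left(m \right)} = \left(-2 + m\right)^{2}$ ($l{\left(m \right)} = \left(m - 2\right) \left(m - 2\right) = \left(-2 + m\right) \left(-2 + m\right) = \left(-2 + m\right)^{2}$)
$B{\left(v,V \right)} = - \frac{2 V}{7} - \frac{v}{7}$ ($B{\left(v,V \right)} = - \frac{\left(v + V\right) + V}{7} = - \frac{\left(V + v\right) + V}{7} = - \frac{v + 2 V}{7} = - \frac{2 V}{7} - \frac{v}{7}$)
$K = 9$ ($K = 3^{2} = 9$)
$B{\left(-4,l{\left(-3 \right)} \right)} \left(-13\right) + K = \left(- \frac{2 \left(4 + \left(-3\right)^{2} - -12\right)}{7} - - \frac{4}{7}\right) \left(-13\right) + 9 = \left(- \frac{2 \left(4 + 9 + 12\right)}{7} + \frac{4}{7}\right) \left(-13\right) + 9 = \left(\left(- \frac{2}{7}\right) 25 + \frac{4}{7}\right) \left(-13\right) + 9 = \left(- \frac{50}{7} + \frac{4}{7}\right) \left(-13\right) + 9 = \left(- \frac{46}{7}\right) \left(-13\right) + 9 = \frac{598}{7} + 9 = \frac{661}{7}$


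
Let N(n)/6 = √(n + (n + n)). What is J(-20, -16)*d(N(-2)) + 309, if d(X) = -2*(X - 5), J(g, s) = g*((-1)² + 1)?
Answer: -91 + 480*I*√6 ≈ -91.0 + 1175.8*I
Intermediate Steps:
J(g, s) = 2*g (J(g, s) = g*(1 + 1) = g*2 = 2*g)
N(n) = 6*√3*√n (N(n) = 6*√(n + (n + n)) = 6*√(n + 2*n) = 6*√(3*n) = 6*(√3*√n) = 6*√3*√n)
d(X) = 10 - 2*X (d(X) = -2*(-5 + X) = 10 - 2*X)
J(-20, -16)*d(N(-2)) + 309 = (2*(-20))*(10 - 12*√3*√(-2)) + 309 = -40*(10 - 12*√3*I*√2) + 309 = -40*(10 - 12*I*√6) + 309 = (-400 + 480*I*√6) + 309 = -91 + 480*I*√6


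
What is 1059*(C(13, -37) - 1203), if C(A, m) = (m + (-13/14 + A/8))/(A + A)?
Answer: -1857063459/1456 ≈ -1.2755e+6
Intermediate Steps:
C(A, m) = (-13/14 + m + A/8)/(2*A) (C(A, m) = (m + (-13*1/14 + A*(⅛)))/((2*A)) = (m + (-13/14 + A/8))*(1/(2*A)) = (-13/14 + m + A/8)*(1/(2*A)) = (-13/14 + m + A/8)/(2*A))
1059*(C(13, -37) - 1203) = 1059*((1/112)*(-52 + 7*13 + 56*(-37))/13 - 1203) = 1059*((1/112)*(1/13)*(-52 + 91 - 2072) - 1203) = 1059*((1/112)*(1/13)*(-2033) - 1203) = 1059*(-2033/1456 - 1203) = 1059*(-1753601/1456) = -1857063459/1456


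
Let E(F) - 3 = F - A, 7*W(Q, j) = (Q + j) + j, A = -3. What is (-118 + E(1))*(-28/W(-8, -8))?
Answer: -1813/2 ≈ -906.50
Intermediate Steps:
W(Q, j) = Q/7 + 2*j/7 (W(Q, j) = ((Q + j) + j)/7 = (Q + 2*j)/7 = Q/7 + 2*j/7)
E(F) = 6 + F (E(F) = 3 + (F - 1*(-3)) = 3 + (F + 3) = 3 + (3 + F) = 6 + F)
(-118 + E(1))*(-28/W(-8, -8)) = (-118 + (6 + 1))*(-28/((⅐)*(-8) + (2/7)*(-8))) = (-118 + 7)*(-28/(-8/7 - 16/7)) = -(-3108)/(-24/7) = -(-3108)*(-7)/24 = -111*49/6 = -1813/2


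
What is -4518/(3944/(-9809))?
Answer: 1303443/116 ≈ 11237.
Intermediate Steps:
-4518/(3944/(-9809)) = -4518/(3944*(-1/9809)) = -4518/(-232/577) = -4518*(-577/232) = 1303443/116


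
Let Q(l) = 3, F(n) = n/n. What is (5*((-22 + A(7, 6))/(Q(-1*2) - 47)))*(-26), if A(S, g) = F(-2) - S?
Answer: -910/11 ≈ -82.727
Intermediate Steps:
F(n) = 1
A(S, g) = 1 - S
(5*((-22 + A(7, 6))/(Q(-1*2) - 47)))*(-26) = (5*((-22 + (1 - 1*7))/(3 - 47)))*(-26) = (5*((-22 + (1 - 7))/(-44)))*(-26) = (5*((-22 - 6)*(-1/44)))*(-26) = (5*(-28*(-1/44)))*(-26) = (5*(7/11))*(-26) = (35/11)*(-26) = -910/11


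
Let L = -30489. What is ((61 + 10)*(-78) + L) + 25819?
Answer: -10208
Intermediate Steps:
((61 + 10)*(-78) + L) + 25819 = ((61 + 10)*(-78) - 30489) + 25819 = (71*(-78) - 30489) + 25819 = (-5538 - 30489) + 25819 = -36027 + 25819 = -10208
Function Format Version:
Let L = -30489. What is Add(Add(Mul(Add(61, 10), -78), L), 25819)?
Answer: -10208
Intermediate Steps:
Add(Add(Mul(Add(61, 10), -78), L), 25819) = Add(Add(Mul(Add(61, 10), -78), -30489), 25819) = Add(Add(Mul(71, -78), -30489), 25819) = Add(Add(-5538, -30489), 25819) = Add(-36027, 25819) = -10208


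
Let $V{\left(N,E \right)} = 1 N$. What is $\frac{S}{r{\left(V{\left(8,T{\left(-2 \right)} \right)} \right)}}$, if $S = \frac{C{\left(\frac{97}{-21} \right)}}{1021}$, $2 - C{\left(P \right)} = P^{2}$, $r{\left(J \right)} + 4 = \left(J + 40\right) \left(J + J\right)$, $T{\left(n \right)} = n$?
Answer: $- \frac{8527}{343999404} \approx -2.4788 \cdot 10^{-5}$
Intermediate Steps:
$V{\left(N,E \right)} = N$
$r{\left(J \right)} = -4 + 2 J \left(40 + J\right)$ ($r{\left(J \right)} = -4 + \left(J + 40\right) \left(J + J\right) = -4 + \left(40 + J\right) 2 J = -4 + 2 J \left(40 + J\right)$)
$C{\left(P \right)} = 2 - P^{2}$
$S = - \frac{8527}{450261}$ ($S = \frac{2 - \left(\frac{97}{-21}\right)^{2}}{1021} = \left(2 - \left(97 \left(- \frac{1}{21}\right)\right)^{2}\right) \frac{1}{1021} = \left(2 - \left(- \frac{97}{21}\right)^{2}\right) \frac{1}{1021} = \left(2 - \frac{9409}{441}\right) \frac{1}{1021} = \left(- \frac{8527}{441}\right) \frac{1}{1021} = - \frac{8527}{450261} \approx -0.018938$)
$\frac{S}{r{\left(V{\left(8,T{\left(-2 \right)} \right)} \right)}} = - \frac{8527}{450261 \left(-4 + 2 \cdot 8^{2} + 80 \cdot 8\right)} = - \frac{8527}{450261 \left(-4 + 2 \cdot 64 + 640\right)} = - \frac{8527}{450261 \left(-4 + 128 + 640\right)} = - \frac{8527}{450261 \cdot 764} = \left(- \frac{8527}{450261}\right) \frac{1}{764} = - \frac{8527}{343999404}$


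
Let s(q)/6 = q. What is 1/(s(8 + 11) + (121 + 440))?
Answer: 1/675 ≈ 0.0014815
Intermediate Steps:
s(q) = 6*q
1/(s(8 + 11) + (121 + 440)) = 1/(6*(8 + 11) + (121 + 440)) = 1/(6*19 + 561) = 1/(114 + 561) = 1/675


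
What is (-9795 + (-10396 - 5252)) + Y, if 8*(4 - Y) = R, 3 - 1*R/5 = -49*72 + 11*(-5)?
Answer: -110721/4 ≈ -27680.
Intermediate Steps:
R = 17930 (R = 15 - 5*(-49*72 + 11*(-5)) = 15 - 5*(-3528 - 55) = 15 - 5*(-3583) = 15 + 17915 = 17930)
Y = -8949/4 (Y = 4 - 1/8*17930 = 4 - 8965/4 = -8949/4 ≈ -2237.3)
(-9795 + (-10396 - 5252)) + Y = (-9795 + (-10396 - 5252)) - 8949/4 = (-9795 - 15648) - 8949/4 = -25443 - 8949/4 = -110721/4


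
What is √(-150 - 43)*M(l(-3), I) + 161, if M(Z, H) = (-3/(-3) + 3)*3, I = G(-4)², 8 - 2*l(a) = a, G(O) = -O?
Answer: 161 + 12*I*√193 ≈ 161.0 + 166.71*I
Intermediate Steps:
l(a) = 4 - a/2
I = 16 (I = (-1*(-4))² = 4² = 16)
M(Z, H) = 12 (M(Z, H) = (-3*(-⅓) + 3)*3 = (1 + 3)*3 = 4*3 = 12)
√(-150 - 43)*M(l(-3), I) + 161 = √(-150 - 43)*12 + 161 = √(-193)*12 + 161 = (I*√193)*12 + 161 = 12*I*√193 + 161 = 161 + 12*I*√193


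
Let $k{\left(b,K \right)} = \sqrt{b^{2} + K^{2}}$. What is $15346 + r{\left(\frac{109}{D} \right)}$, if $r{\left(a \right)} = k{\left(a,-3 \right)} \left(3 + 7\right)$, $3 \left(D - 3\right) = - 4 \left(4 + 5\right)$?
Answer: $15346 + \frac{10 \sqrt{12610}}{9} \approx 15471.0$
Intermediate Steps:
$D = -9$ ($D = 3 + \frac{\left(-4\right) \left(4 + 5\right)}{3} = 3 + \frac{\left(-4\right) 9}{3} = 3 + \frac{1}{3} \left(-36\right) = 3 - 12 = -9$)
$k{\left(b,K \right)} = \sqrt{K^{2} + b^{2}}$
$r{\left(a \right)} = 10 \sqrt{9 + a^{2}}$ ($r{\left(a \right)} = \sqrt{\left(-3\right)^{2} + a^{2}} \left(3 + 7\right) = \sqrt{9 + a^{2}} \cdot 10 = 10 \sqrt{9 + a^{2}}$)
$15346 + r{\left(\frac{109}{D} \right)} = 15346 + 10 \sqrt{9 + \left(\frac{109}{-9}\right)^{2}} = 15346 + 10 \sqrt{9 + \left(109 \left(- \frac{1}{9}\right)\right)^{2}} = 15346 + 10 \sqrt{9 + \left(- \frac{109}{9}\right)^{2}} = 15346 + 10 \sqrt{9 + \frac{11881}{81}} = 15346 + 10 \sqrt{\frac{12610}{81}} = 15346 + 10 \frac{\sqrt{12610}}{9} = 15346 + \frac{10 \sqrt{12610}}{9}$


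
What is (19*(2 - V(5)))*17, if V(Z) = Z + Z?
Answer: -2584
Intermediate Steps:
V(Z) = 2*Z
(19*(2 - V(5)))*17 = (19*(2 - 2*5))*17 = (19*(2 - 1*10))*17 = (19*(2 - 10))*17 = (19*(-8))*17 = -152*17 = -2584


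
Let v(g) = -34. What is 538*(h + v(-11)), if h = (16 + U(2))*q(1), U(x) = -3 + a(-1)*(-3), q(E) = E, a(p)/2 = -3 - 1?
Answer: 1614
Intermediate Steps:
a(p) = -8 (a(p) = 2*(-3 - 1) = 2*(-4) = -8)
U(x) = 21 (U(x) = -3 - 8*(-3) = -3 + 24 = 21)
h = 37 (h = (16 + 21)*1 = 37*1 = 37)
538*(h + v(-11)) = 538*(37 - 34) = 538*3 = 1614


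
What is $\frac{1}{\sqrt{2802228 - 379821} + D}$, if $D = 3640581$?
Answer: $\frac{1213527}{4417942531718} - \frac{\sqrt{2422407}}{13253827595154} \approx 2.7456 \cdot 10^{-7}$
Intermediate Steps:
$\frac{1}{\sqrt{2802228 - 379821} + D} = \frac{1}{\sqrt{2802228 - 379821} + 3640581} = \frac{1}{\sqrt{2422407} + 3640581} = \frac{1}{3640581 + \sqrt{2422407}}$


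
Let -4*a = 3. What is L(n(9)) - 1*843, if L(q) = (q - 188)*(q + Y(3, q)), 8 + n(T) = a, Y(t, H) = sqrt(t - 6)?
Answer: 14057/16 - 787*I*sqrt(3)/4 ≈ 878.56 - 340.78*I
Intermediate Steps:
Y(t, H) = sqrt(-6 + t)
a = -3/4 (a = -1/4*3 = -3/4 ≈ -0.75000)
n(T) = -35/4 (n(T) = -8 - 3/4 = -35/4)
L(q) = (-188 + q)*(q + I*sqrt(3)) (L(q) = (q - 188)*(q + sqrt(-6 + 3)) = (-188 + q)*(q + sqrt(-3)) = (-188 + q)*(q + I*sqrt(3)))
L(n(9)) - 1*843 = ((-35/4)**2 - 188*(-35/4) - 188*I*sqrt(3) + I*(-35/4)*sqrt(3)) - 1*843 = (1225/16 + 1645 - 188*I*sqrt(3) - 35*I*sqrt(3)/4) - 843 = (27545/16 - 787*I*sqrt(3)/4) - 843 = 14057/16 - 787*I*sqrt(3)/4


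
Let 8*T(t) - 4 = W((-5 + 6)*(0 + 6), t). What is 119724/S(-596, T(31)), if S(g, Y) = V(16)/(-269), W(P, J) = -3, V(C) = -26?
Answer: 16102878/13 ≈ 1.2387e+6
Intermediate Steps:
T(t) = 1/8 (T(t) = 1/2 + (1/8)*(-3) = 1/2 - 3/8 = 1/8)
S(g, Y) = 26/269 (S(g, Y) = -26/(-269) = -26*(-1/269) = 26/269)
119724/S(-596, T(31)) = 119724/(26/269) = 119724*(269/26) = 16102878/13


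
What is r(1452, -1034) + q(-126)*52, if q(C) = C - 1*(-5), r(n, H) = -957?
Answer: -7249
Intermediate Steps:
q(C) = 5 + C (q(C) = C + 5 = 5 + C)
r(1452, -1034) + q(-126)*52 = -957 + (5 - 126)*52 = -957 - 121*52 = -957 - 6292 = -7249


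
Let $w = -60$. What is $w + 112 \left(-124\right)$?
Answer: $-13948$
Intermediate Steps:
$w + 112 \left(-124\right) = -60 + 112 \left(-124\right) = -60 - 13888 = -13948$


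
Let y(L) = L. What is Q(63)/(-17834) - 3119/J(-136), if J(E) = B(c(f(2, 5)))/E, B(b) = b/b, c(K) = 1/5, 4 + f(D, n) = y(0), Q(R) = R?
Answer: 7564897393/17834 ≈ 4.2418e+5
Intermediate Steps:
f(D, n) = -4 (f(D, n) = -4 + 0 = -4)
c(K) = 1/5
B(b) = 1
J(E) = 1/E
Q(63)/(-17834) - 3119/J(-136) = 63/(-17834) - 3119/(1/(-136)) = 63*(-1/17834) - 3119/(-1/136) = -63/17834 - 3119*(-136) = -63/17834 + 424184 = 7564897393/17834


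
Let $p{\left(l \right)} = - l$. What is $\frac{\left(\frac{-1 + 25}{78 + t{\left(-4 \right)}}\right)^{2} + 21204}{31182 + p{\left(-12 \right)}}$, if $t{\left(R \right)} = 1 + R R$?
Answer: $\frac{10631482}{15640325} \approx 0.67975$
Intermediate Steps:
$t{\left(R \right)} = 1 + R^{2}$
$\frac{\left(\frac{-1 + 25}{78 + t{\left(-4 \right)}}\right)^{2} + 21204}{31182 + p{\left(-12 \right)}} = \frac{\left(\frac{-1 + 25}{78 + \left(1 + \left(-4\right)^{2}\right)}\right)^{2} + 21204}{31182 - -12} = \frac{\left(\frac{24}{78 + \left(1 + 16\right)}\right)^{2} + 21204}{31182 + 12} = \frac{\left(\frac{24}{78 + 17}\right)^{2} + 21204}{31194} = \left(\left(\frac{24}{95}\right)^{2} + 21204\right) \frac{1}{31194} = \left(\frac{576}{9025} + 21204\right) \frac{1}{31194} = \frac{191366676}{9025} \cdot \frac{1}{31194} = \frac{10631482}{15640325}$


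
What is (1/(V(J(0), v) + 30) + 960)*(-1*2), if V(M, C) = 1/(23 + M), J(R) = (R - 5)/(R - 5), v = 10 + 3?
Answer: -1384368/721 ≈ -1920.1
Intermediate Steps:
v = 13
J(R) = 1 (J(R) = (-5 + R)/(-5 + R) = 1)
(1/(V(J(0), v) + 30) + 960)*(-1*2) = (1/(1/(23 + 1) + 30) + 960)*(-1*2) = (1/(1/24 + 30) + 960)*(-2) = (1/(721/24) + 960)*(-2) = (24/721 + 960)*(-2) = (692184/721)*(-2) = -1384368/721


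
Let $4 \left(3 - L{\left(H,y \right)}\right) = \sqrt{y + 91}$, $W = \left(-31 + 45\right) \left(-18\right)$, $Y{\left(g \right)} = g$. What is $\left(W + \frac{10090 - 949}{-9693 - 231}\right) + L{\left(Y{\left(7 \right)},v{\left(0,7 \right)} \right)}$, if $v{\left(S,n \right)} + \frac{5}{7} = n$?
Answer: $- \frac{826739}{3308} - \frac{\sqrt{4767}}{28} \approx -252.39$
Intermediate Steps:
$v{\left(S,n \right)} = - \frac{5}{7} + n$
$W = -252$ ($W = 14 \left(-18\right) = -252$)
$L{\left(H,y \right)} = 3 - \frac{\sqrt{91 + y}}{4}$ ($L{\left(H,y \right)} = 3 - \frac{\sqrt{y + 91}}{4} = 3 - \frac{\sqrt{91 + y}}{4}$)
$\left(W + \frac{10090 - 949}{-9693 - 231}\right) + L{\left(Y{\left(7 \right)},v{\left(0,7 \right)} \right)} = \left(-252 + \frac{10090 - 949}{-9693 - 231}\right) + \left(3 - \frac{\sqrt{91 + \left(- \frac{5}{7} + 7\right)}}{4}\right) = \left(-252 + \frac{9141}{-9924}\right) + \left(3 - \frac{\sqrt{91 + \frac{44}{7}}}{4}\right) = \left(-252 + 9141 \left(- \frac{1}{9924}\right)\right) + \left(3 - \frac{\sqrt{\frac{681}{7}}}{4}\right) = \left(-252 - \frac{3047}{3308}\right) + \left(3 - \frac{\frac{1}{7} \sqrt{4767}}{4}\right) = - \frac{836663}{3308} + \left(3 - \frac{\sqrt{4767}}{28}\right) = - \frac{826739}{3308} - \frac{\sqrt{4767}}{28}$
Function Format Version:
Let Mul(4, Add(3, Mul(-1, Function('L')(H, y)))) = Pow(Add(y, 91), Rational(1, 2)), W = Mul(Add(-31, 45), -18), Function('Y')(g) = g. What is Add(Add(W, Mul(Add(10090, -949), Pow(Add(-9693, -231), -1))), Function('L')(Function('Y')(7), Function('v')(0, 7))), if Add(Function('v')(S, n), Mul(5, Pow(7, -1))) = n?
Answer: Add(Rational(-826739, 3308), Mul(Rational(-1, 28), Pow(4767, Rational(1, 2)))) ≈ -252.39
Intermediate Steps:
Function('v')(S, n) = Add(Rational(-5, 7), n)
W = -252 (W = Mul(14, -18) = -252)
Function('L')(H, y) = Add(3, Mul(Rational(-1, 4), Pow(Add(91, y), Rational(1, 2)))) (Function('L')(H, y) = Add(3, Mul(Rational(-1, 4), Pow(Add(y, 91), Rational(1, 2)))) = Add(3, Mul(Rational(-1, 4), Pow(Add(91, y), Rational(1, 2)))))
Add(Add(W, Mul(Add(10090, -949), Pow(Add(-9693, -231), -1))), Function('L')(Function('Y')(7), Function('v')(0, 7))) = Add(Add(-252, Mul(Add(10090, -949), Pow(Add(-9693, -231), -1))), Add(3, Mul(Rational(-1, 4), Pow(Add(91, Add(Rational(-5, 7), 7)), Rational(1, 2))))) = Add(Add(-252, Mul(9141, Pow(-9924, -1))), Add(3, Mul(Rational(-1, 4), Pow(Add(91, Rational(44, 7)), Rational(1, 2))))) = Add(Add(-252, Mul(9141, Rational(-1, 9924))), Add(3, Mul(Rational(-1, 4), Pow(Rational(681, 7), Rational(1, 2))))) = Add(Add(-252, Rational(-3047, 3308)), Add(3, Mul(Rational(-1, 4), Mul(Rational(1, 7), Pow(4767, Rational(1, 2)))))) = Add(Rational(-836663, 3308), Add(3, Mul(Rational(-1, 28), Pow(4767, Rational(1, 2))))) = Add(Rational(-826739, 3308), Mul(Rational(-1, 28), Pow(4767, Rational(1, 2))))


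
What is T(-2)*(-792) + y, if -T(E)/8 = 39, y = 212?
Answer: 247316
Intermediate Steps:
T(E) = -312 (T(E) = -8*39 = -312)
T(-2)*(-792) + y = -312*(-792) + 212 = 247104 + 212 = 247316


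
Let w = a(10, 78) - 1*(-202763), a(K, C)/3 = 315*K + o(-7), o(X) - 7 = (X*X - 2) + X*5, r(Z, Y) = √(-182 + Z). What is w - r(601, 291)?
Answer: 212270 - √419 ≈ 2.1225e+5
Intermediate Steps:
o(X) = 5 + X² + 5*X (o(X) = 7 + ((X*X - 2) + X*5) = 7 + ((X² - 2) + 5*X) = 7 + ((-2 + X²) + 5*X) = 7 + (-2 + X² + 5*X) = 5 + X² + 5*X)
a(K, C) = 57 + 945*K (a(K, C) = 3*(315*K + (5 + (-7)² + 5*(-7))) = 3*(315*K + (5 + 49 - 35)) = 3*(315*K + 19) = 3*(19 + 315*K) = 57 + 945*K)
w = 212270 (w = (57 + 945*10) - 1*(-202763) = (57 + 9450) + 202763 = 9507 + 202763 = 212270)
w - r(601, 291) = 212270 - √(-182 + 601) = 212270 - √419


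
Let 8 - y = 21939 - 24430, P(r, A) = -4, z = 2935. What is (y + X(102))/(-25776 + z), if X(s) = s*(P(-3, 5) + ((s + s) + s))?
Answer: -33303/22841 ≈ -1.4580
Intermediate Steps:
y = 2499 (y = 8 - (21939 - 24430) = 8 - 1*(-2491) = 8 + 2491 = 2499)
X(s) = s*(-4 + 3*s) (X(s) = s*(-4 + ((s + s) + s)) = s*(-4 + (2*s + s)) = s*(-4 + 3*s))
(y + X(102))/(-25776 + z) = (2499 + 102*(-4 + 3*102))/(-25776 + 2935) = (2499 + 102*(-4 + 306))/(-22841) = (2499 + 102*302)*(-1/22841) = (2499 + 30804)*(-1/22841) = 33303*(-1/22841) = -33303/22841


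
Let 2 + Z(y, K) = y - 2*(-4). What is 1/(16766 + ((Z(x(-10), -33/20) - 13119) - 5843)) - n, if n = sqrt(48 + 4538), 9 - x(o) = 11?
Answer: -1/2192 - sqrt(4586) ≈ -67.720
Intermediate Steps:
x(o) = -2 (x(o) = 9 - 1*11 = 9 - 11 = -2)
Z(y, K) = 6 + y (Z(y, K) = -2 + (y - 2*(-4)) = -2 + (y + 8) = -2 + (8 + y) = 6 + y)
n = sqrt(4586) ≈ 67.720
1/(16766 + ((Z(x(-10), -33/20) - 13119) - 5843)) - n = 1/(16766 + (((6 - 2) - 13119) - 5843)) - sqrt(4586) = 1/(16766 + ((4 - 13119) - 5843)) - sqrt(4586) = 1/(16766 + (-13115 - 5843)) - sqrt(4586) = 1/(16766 - 18958) - sqrt(4586) = 1/(-2192) - sqrt(4586) = -1/2192 - sqrt(4586)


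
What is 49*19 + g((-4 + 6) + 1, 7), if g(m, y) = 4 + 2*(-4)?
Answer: 927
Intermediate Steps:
g(m, y) = -4 (g(m, y) = 4 - 8 = -4)
49*19 + g((-4 + 6) + 1, 7) = 49*19 - 4 = 931 - 4 = 927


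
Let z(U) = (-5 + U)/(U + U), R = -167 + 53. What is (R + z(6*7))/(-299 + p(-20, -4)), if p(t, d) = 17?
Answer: 9539/23688 ≈ 0.40269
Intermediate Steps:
R = -114
z(U) = (-5 + U)/(2*U) (z(U) = (-5 + U)/((2*U)) = (-5 + U)*(1/(2*U)) = (-5 + U)/(2*U))
(R + z(6*7))/(-299 + p(-20, -4)) = (-114 + (-5 + 6*7)/(2*((6*7))))/(-299 + 17) = (-114 + (1/2)*(-5 + 42)/42)/(-282) = (-114 + (1/2)*(1/42)*37)*(-1/282) = (-114 + 37/84)*(-1/282) = -9539/84*(-1/282) = 9539/23688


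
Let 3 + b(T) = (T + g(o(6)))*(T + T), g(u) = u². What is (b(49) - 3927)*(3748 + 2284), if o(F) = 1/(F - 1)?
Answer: 132088736/25 ≈ 5.2836e+6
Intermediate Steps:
o(F) = 1/(-1 + F)
b(T) = -3 + 2*T*(1/25 + T) (b(T) = -3 + (T + (1/(-1 + 6))²)*(T + T) = -3 + (T + (1/5)²)*(2*T) = -3 + (T + (⅕)²)*(2*T) = -3 + (T + 1/25)*(2*T) = -3 + (1/25 + T)*(2*T) = -3 + 2*T*(1/25 + T))
(b(49) - 3927)*(3748 + 2284) = ((-3 + 2*49² + (2/25)*49) - 3927)*(3748 + 2284) = ((-3 + 2*2401 + 98/25) - 3927)*6032 = ((-3 + 4802 + 98/25) - 3927)*6032 = (120073/25 - 3927)*6032 = (21898/25)*6032 = 132088736/25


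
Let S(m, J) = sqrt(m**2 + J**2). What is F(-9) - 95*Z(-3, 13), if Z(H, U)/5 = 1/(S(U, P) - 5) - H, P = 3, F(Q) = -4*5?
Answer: -223460/153 - 475*sqrt(178)/153 ≈ -1501.9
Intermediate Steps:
F(Q) = -20
S(m, J) = sqrt(J**2 + m**2)
Z(H, U) = -5*H + 5/(-5 + sqrt(9 + U**2)) (Z(H, U) = 5*(1/(sqrt(3**2 + U**2) - 5) - H) = 5*(1/(sqrt(9 + U**2) - 5) - H) = 5*(1/(-5 + sqrt(9 + U**2)) - H) = -5*H + 5/(-5 + sqrt(9 + U**2)))
F(-9) - 95*Z(-3, 13) = -20 - 475*(1 + 5*(-3) - 1*(-3)*sqrt(9 + 13**2))/(-5 + sqrt(9 + 13**2)) = -20 - 475*(1 - 15 - 1*(-3)*sqrt(9 + 169))/(-5 + sqrt(9 + 169)) = -20 - 475*(1 - 15 - 1*(-3)*sqrt(178))/(-5 + sqrt(178)) = -20 - 475*(1 - 15 + 3*sqrt(178))/(-5 + sqrt(178)) = -20 - 475*(-14 + 3*sqrt(178))/(-5 + sqrt(178))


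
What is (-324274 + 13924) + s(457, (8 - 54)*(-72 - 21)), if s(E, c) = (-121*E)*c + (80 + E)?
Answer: -236870379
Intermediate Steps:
s(E, c) = 80 + E - 121*E*c (s(E, c) = -121*E*c + (80 + E) = 80 + E - 121*E*c)
(-324274 + 13924) + s(457, (8 - 54)*(-72 - 21)) = (-324274 + 13924) + (80 + 457 - 121*457*(8 - 54)*(-72 - 21)) = -310350 + (80 + 457 - 121*457*(-46*(-93))) = -310350 + (80 + 457 - 121*457*4278) = -310350 + (80 + 457 - 236560566) = -310350 - 236560029 = -236870379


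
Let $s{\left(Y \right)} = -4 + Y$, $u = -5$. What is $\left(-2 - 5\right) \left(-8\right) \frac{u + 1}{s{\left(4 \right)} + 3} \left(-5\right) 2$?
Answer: $\frac{2240}{3} \approx 746.67$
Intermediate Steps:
$\left(-2 - 5\right) \left(-8\right) \frac{u + 1}{s{\left(4 \right)} + 3} \left(-5\right) 2 = \left(-2 - 5\right) \left(-8\right) \frac{-5 + 1}{\left(-4 + 4\right) + 3} \left(-5\right) 2 = \left(-7\right) \left(-8\right) - \frac{4}{0 + 3} \left(-5\right) 2 = 56 - \frac{4}{3} \left(-5\right) 2 = 56 \left(-4\right) \frac{1}{3} \left(-5\right) 2 = 56 \left(- \frac{4}{3}\right) \left(-5\right) 2 = 56 \cdot \frac{20}{3} \cdot 2 = 56 \cdot \frac{40}{3} = \frac{2240}{3}$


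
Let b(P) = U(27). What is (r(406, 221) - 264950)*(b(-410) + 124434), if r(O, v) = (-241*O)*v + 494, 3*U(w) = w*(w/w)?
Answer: -2723860898946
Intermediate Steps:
U(w) = w/3 (U(w) = (w*(w/w))/3 = (w*1)/3 = w/3)
b(P) = 9 (b(P) = (⅓)*27 = 9)
r(O, v) = 494 - 241*O*v (r(O, v) = -241*O*v + 494 = 494 - 241*O*v)
(r(406, 221) - 264950)*(b(-410) + 124434) = ((494 - 241*406*221) - 264950)*(9 + 124434) = ((494 - 21623966) - 264950)*124443 = (-21623472 - 264950)*124443 = -21888422*124443 = -2723860898946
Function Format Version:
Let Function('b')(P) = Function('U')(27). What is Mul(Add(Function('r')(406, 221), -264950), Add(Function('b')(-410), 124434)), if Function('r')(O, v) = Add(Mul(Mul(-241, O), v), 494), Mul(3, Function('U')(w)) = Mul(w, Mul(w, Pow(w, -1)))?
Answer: -2723860898946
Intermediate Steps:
Function('U')(w) = Mul(Rational(1, 3), w) (Function('U')(w) = Mul(Rational(1, 3), Mul(w, Mul(w, Pow(w, -1)))) = Mul(Rational(1, 3), Mul(w, 1)) = Mul(Rational(1, 3), w))
Function('b')(P) = 9 (Function('b')(P) = Mul(Rational(1, 3), 27) = 9)
Function('r')(O, v) = Add(494, Mul(-241, O, v)) (Function('r')(O, v) = Add(Mul(-241, O, v), 494) = Add(494, Mul(-241, O, v)))
Mul(Add(Function('r')(406, 221), -264950), Add(Function('b')(-410), 124434)) = Mul(Add(Add(494, Mul(-241, 406, 221)), -264950), Add(9, 124434)) = Mul(Add(Add(494, -21623966), -264950), 124443) = Mul(Add(-21623472, -264950), 124443) = Mul(-21888422, 124443) = -2723860898946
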